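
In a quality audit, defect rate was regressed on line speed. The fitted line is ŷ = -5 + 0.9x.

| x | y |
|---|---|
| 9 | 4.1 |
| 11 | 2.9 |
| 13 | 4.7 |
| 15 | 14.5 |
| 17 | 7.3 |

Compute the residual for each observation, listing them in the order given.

x=9: ŷ = -5 + 0.9·9 = 3.1; r = 4.1 − 3.1 = 1
x=11: ŷ = -5 + 0.9·11 = 4.9; r = 2.9 − 4.9 = -2
x=13: ŷ = -5 + 0.9·13 = 6.7; r = 4.7 − 6.7 = -2
x=15: ŷ = -5 + 0.9·15 = 8.5; r = 14.5 − 8.5 = 6
x=17: ŷ = -5 + 0.9·17 = 10.3; r = 7.3 − 10.3 = -3

1, -2, -2, 6, -3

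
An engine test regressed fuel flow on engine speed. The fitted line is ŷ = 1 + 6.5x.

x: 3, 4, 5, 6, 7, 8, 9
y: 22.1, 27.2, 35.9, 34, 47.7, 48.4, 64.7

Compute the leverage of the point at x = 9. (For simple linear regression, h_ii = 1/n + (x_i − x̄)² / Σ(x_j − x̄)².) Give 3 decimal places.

h = 0.464

x̄ = (3 + 4 + 5 + 6 + 7 + 8 + 9)/7 = 6
Σ(x − x̄)² = 9 + 4 + 1 + 0 + 1 + 4 + 9 = 28
h = 1/7 + (3)²/28 = 0.142857 + 0.321429 = 0.464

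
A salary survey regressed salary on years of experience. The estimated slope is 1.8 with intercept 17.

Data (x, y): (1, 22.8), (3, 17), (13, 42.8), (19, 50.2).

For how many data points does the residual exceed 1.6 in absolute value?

x=1: ŷ = 17 + 1.8·1 = 18.8; r = 22.8 − 18.8 = 4
x=3: ŷ = 17 + 1.8·3 = 22.4; r = 17 − 22.4 = -5.4
x=13: ŷ = 17 + 1.8·13 = 40.4; r = 42.8 − 40.4 = 2.4
x=19: ŷ = 17 + 1.8·19 = 51.2; r = 50.2 − 51.2 = -1
|r| > 1.6: x=1 (|r|=4), x=3 (|r|=5.4), x=13 (|r|=2.4) → 3

3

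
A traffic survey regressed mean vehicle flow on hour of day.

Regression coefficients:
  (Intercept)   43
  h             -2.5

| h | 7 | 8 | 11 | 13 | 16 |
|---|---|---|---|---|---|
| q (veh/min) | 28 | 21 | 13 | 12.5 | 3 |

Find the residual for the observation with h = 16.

q̂ = 43 − 2.5·16 = 3
e = 3 − 3 = 0

e = 0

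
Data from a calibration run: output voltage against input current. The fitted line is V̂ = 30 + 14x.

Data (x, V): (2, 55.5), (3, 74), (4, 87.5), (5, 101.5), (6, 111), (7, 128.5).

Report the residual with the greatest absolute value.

x=2: V̂ = 30 + 14·2 = 58; r = 55.5 − 58 = -2.5
x=3: V̂ = 30 + 14·3 = 72; r = 74 − 72 = 2
x=4: V̂ = 30 + 14·4 = 86; r = 87.5 − 86 = 1.5
x=5: V̂ = 30 + 14·5 = 100; r = 101.5 − 100 = 1.5
x=6: V̂ = 30 + 14·6 = 114; r = 111 − 114 = -3
x=7: V̂ = 30 + 14·7 = 128; r = 128.5 − 128 = 0.5
Largest |r| is 3 at x = 6, residual -3.

r = -3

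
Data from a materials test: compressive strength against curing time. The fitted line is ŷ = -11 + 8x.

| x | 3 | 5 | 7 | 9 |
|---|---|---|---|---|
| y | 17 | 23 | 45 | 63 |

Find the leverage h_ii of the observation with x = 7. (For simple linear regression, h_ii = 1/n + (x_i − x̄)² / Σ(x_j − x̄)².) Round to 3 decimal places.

x̄ = (3 + 5 + 7 + 9)/4 = 6
Σ(x − x̄)² = 9 + 1 + 1 + 9 = 20
h = 1/4 + (1)²/20 = 0.25 + 0.05 = 0.300

h = 0.300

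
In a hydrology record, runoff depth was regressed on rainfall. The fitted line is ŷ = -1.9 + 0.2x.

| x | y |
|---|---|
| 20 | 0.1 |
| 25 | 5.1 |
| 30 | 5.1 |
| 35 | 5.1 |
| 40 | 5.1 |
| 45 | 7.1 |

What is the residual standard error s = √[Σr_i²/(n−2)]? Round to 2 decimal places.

x=20: ŷ = -1.9 + 0.2·20 = 2.1; r = 0.1 − 2.1 = -2
x=25: ŷ = -1.9 + 0.2·25 = 3.1; r = 5.1 − 3.1 = 2
x=30: ŷ = -1.9 + 0.2·30 = 4.1; r = 5.1 − 4.1 = 1
x=35: ŷ = -1.9 + 0.2·35 = 5.1; r = 5.1 − 5.1 = 0
x=40: ŷ = -1.9 + 0.2·40 = 6.1; r = 5.1 − 6.1 = -1
x=45: ŷ = -1.9 + 0.2·45 = 7.1; r = 7.1 − 7.1 = 0
SSE = 4 + 4 + 1 + 0 + 1 + 0 = 10
s = √(10/4) = √2.5 ≈ 1.58

s = 1.58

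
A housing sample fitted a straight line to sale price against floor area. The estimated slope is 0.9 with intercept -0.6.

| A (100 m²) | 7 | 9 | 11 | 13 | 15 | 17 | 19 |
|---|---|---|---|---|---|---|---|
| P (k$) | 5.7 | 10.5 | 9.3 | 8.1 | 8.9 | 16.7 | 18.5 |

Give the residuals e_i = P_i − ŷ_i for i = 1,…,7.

0, 3, 0, -3, -4, 2, 2

A=7: ŷ = -0.6 + 0.9·7 = 5.7; e = 5.7 − 5.7 = 0
A=9: ŷ = -0.6 + 0.9·9 = 7.5; e = 10.5 − 7.5 = 3
A=11: ŷ = -0.6 + 0.9·11 = 9.3; e = 9.3 − 9.3 = 0
A=13: ŷ = -0.6 + 0.9·13 = 11.1; e = 8.1 − 11.1 = -3
A=15: ŷ = -0.6 + 0.9·15 = 12.9; e = 8.9 − 12.9 = -4
A=17: ŷ = -0.6 + 0.9·17 = 14.7; e = 16.7 − 14.7 = 2
A=19: ŷ = -0.6 + 0.9·19 = 16.5; e = 18.5 − 16.5 = 2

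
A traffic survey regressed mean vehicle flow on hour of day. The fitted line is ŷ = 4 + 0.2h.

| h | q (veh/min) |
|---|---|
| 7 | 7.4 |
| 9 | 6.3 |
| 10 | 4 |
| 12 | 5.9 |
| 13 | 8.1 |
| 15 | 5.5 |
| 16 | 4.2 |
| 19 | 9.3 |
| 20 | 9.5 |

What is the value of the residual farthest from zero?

r = -3

h=7: ŷ = 4 + 0.2·7 = 5.4; r = 7.4 − 5.4 = 2
h=9: ŷ = 4 + 0.2·9 = 5.8; r = 6.3 − 5.8 = 0.5
h=10: ŷ = 4 + 0.2·10 = 6; r = 4 − 6 = -2
h=12: ŷ = 4 + 0.2·12 = 6.4; r = 5.9 − 6.4 = -0.5
h=13: ŷ = 4 + 0.2·13 = 6.6; r = 8.1 − 6.6 = 1.5
h=15: ŷ = 4 + 0.2·15 = 7; r = 5.5 − 7 = -1.5
h=16: ŷ = 4 + 0.2·16 = 7.2; r = 4.2 − 7.2 = -3
h=19: ŷ = 4 + 0.2·19 = 7.8; r = 9.3 − 7.8 = 1.5
h=20: ŷ = 4 + 0.2·20 = 8; r = 9.5 − 8 = 1.5
Largest |r| is 3 at h = 16, residual -3.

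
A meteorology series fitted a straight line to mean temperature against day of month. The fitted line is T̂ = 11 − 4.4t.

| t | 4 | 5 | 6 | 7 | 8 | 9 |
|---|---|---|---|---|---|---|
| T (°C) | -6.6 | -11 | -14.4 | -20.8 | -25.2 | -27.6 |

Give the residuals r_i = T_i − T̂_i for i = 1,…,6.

t=4: T̂ = 11 − 4.4·4 = -6.6; r = -6.6 − (-6.6) = 0
t=5: T̂ = 11 − 4.4·5 = -11; r = -11 − (-11) = 0
t=6: T̂ = 11 − 4.4·6 = -15.4; r = -14.4 − (-15.4) = 1
t=7: T̂ = 11 − 4.4·7 = -19.8; r = -20.8 − (-19.8) = -1
t=8: T̂ = 11 − 4.4·8 = -24.2; r = -25.2 − (-24.2) = -1
t=9: T̂ = 11 − 4.4·9 = -28.6; r = -27.6 − (-28.6) = 1

0, 0, 1, -1, -1, 1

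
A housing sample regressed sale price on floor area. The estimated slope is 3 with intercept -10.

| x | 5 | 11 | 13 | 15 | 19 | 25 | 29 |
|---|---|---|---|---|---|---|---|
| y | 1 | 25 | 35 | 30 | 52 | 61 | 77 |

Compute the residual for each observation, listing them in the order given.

-4, 2, 6, -5, 5, -4, 0

x=5: ŷ = -10 + 3·5 = 5; e = 1 − 5 = -4
x=11: ŷ = -10 + 3·11 = 23; e = 25 − 23 = 2
x=13: ŷ = -10 + 3·13 = 29; e = 35 − 29 = 6
x=15: ŷ = -10 + 3·15 = 35; e = 30 − 35 = -5
x=19: ŷ = -10 + 3·19 = 47; e = 52 − 47 = 5
x=25: ŷ = -10 + 3·25 = 65; e = 61 − 65 = -4
x=29: ŷ = -10 + 3·29 = 77; e = 77 − 77 = 0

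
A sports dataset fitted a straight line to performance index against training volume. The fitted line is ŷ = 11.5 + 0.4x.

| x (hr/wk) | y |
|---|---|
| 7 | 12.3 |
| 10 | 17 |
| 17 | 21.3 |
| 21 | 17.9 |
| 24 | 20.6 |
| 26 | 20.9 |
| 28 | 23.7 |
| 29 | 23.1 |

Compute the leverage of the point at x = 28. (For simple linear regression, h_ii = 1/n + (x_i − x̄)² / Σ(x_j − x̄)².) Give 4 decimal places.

x̄ = (7 + 10 + 17 + 21 + 24 + 26 + 28 + 29)/8 = 20.25
Σ(x − x̄)² = 175.562 + 105.062 + 10.5625 + 0.5625 + 14.0625 + 33.0625 + 60.0625 + 76.5625 = 475.5
h = 1/8 + (7.75)²/475.5 = 0.125 + 0.126314 = 0.2513

h = 0.2513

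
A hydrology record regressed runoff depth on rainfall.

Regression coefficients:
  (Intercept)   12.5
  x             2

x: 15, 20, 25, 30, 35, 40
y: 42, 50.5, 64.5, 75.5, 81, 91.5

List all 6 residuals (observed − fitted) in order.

x=15: ŷ = 12.5 + 2·15 = 42.5; e = 42 − 42.5 = -0.5
x=20: ŷ = 12.5 + 2·20 = 52.5; e = 50.5 − 52.5 = -2
x=25: ŷ = 12.5 + 2·25 = 62.5; e = 64.5 − 62.5 = 2
x=30: ŷ = 12.5 + 2·30 = 72.5; e = 75.5 − 72.5 = 3
x=35: ŷ = 12.5 + 2·35 = 82.5; e = 81 − 82.5 = -1.5
x=40: ŷ = 12.5 + 2·40 = 92.5; e = 91.5 − 92.5 = -1

-0.5, -2, 2, 3, -1.5, -1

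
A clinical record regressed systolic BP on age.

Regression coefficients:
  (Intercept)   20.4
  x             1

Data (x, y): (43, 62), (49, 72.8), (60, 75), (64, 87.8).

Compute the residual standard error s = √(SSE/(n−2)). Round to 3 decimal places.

x=43: ŷ = 20.4 + 43 = 63.4; r = 62 − 63.4 = -1.4
x=49: ŷ = 20.4 + 49 = 69.4; r = 72.8 − 69.4 = 3.4
x=60: ŷ = 20.4 + 60 = 80.4; r = 75 − 80.4 = -5.4
x=64: ŷ = 20.4 + 64 = 84.4; r = 87.8 − 84.4 = 3.4
SSE = 1.96 + 11.56 + 29.16 + 11.56 = 54.24
s = √(54.24/2) = √27.12 ≈ 5.208

s = 5.208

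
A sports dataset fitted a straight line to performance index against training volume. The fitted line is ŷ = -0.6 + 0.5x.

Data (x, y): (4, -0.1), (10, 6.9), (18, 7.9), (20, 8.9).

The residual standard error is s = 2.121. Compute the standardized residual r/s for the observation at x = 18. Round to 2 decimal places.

-0.24

ŷ = -0.6 + 0.5·18 = 8.4
r = 7.9 − 8.4 = -0.5
r/s = -0.5 / 2.121 = -0.24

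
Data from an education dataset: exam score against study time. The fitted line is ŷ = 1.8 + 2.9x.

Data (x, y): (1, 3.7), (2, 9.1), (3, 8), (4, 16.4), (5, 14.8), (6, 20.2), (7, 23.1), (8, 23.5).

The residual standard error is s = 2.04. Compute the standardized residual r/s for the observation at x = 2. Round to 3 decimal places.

0.735

ŷ = 1.8 + 2.9·2 = 7.6
r = 9.1 − 7.6 = 1.5
r/s = 1.5 / 2.04 = 0.735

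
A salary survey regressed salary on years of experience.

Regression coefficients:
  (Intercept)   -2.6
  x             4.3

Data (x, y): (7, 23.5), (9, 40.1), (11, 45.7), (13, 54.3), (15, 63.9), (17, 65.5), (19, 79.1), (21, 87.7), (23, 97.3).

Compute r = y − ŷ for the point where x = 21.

r = 0

ŷ = -2.6 + 4.3·21 = 87.7
r = 87.7 − 87.7 = 0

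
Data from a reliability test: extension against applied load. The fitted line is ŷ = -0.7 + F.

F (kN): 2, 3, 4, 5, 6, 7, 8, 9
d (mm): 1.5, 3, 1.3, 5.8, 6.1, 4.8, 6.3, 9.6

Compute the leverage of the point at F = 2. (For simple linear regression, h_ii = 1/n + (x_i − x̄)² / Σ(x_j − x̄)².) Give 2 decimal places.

h = 0.42

F̄ = (2 + 3 + 4 + 5 + 6 + 7 + 8 + 9)/8 = 5.5
Σ(F − F̄)² = 12.25 + 6.25 + 2.25 + 0.25 + 0.25 + 2.25 + 6.25 + 12.25 = 42
h = 1/8 + (-3.5)²/42 = 0.125 + 0.291667 = 0.42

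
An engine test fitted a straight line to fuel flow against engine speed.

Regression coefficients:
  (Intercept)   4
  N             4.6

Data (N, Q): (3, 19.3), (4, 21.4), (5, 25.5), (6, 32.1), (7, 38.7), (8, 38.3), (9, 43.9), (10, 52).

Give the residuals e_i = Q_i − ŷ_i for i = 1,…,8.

N=3: ŷ = 4 + 4.6·3 = 17.8; e = 19.3 − 17.8 = 1.5
N=4: ŷ = 4 + 4.6·4 = 22.4; e = 21.4 − 22.4 = -1
N=5: ŷ = 4 + 4.6·5 = 27; e = 25.5 − 27 = -1.5
N=6: ŷ = 4 + 4.6·6 = 31.6; e = 32.1 − 31.6 = 0.5
N=7: ŷ = 4 + 4.6·7 = 36.2; e = 38.7 − 36.2 = 2.5
N=8: ŷ = 4 + 4.6·8 = 40.8; e = 38.3 − 40.8 = -2.5
N=9: ŷ = 4 + 4.6·9 = 45.4; e = 43.9 − 45.4 = -1.5
N=10: ŷ = 4 + 4.6·10 = 50; e = 52 − 50 = 2

1.5, -1, -1.5, 0.5, 2.5, -2.5, -1.5, 2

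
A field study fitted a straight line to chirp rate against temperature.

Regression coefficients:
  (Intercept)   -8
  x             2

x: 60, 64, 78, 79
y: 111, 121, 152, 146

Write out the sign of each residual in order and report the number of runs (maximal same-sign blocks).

3 runs

x=60: ŷ = -8 + 2·60 = 112; r = 111 − 112 = -1
x=64: ŷ = -8 + 2·64 = 120; r = 121 − 120 = 1
x=78: ŷ = -8 + 2·78 = 148; r = 152 − 148 = 4
x=79: ŷ = -8 + 2·79 = 150; r = 146 − 150 = -4
Signs: − + + −
Runs: −×1, +×2, −×1 → 3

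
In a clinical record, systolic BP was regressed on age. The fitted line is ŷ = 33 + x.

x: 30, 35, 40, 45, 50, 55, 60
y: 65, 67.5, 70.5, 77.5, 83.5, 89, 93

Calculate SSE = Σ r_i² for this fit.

x=30: ŷ = 33 + 30 = 63; r = 65 − 63 = 2
x=35: ŷ = 33 + 35 = 68; r = 67.5 − 68 = -0.5
x=40: ŷ = 33 + 40 = 73; r = 70.5 − 73 = -2.5
x=45: ŷ = 33 + 45 = 78; r = 77.5 − 78 = -0.5
x=50: ŷ = 33 + 50 = 83; r = 83.5 − 83 = 0.5
x=55: ŷ = 33 + 55 = 88; r = 89 − 88 = 1
x=60: ŷ = 33 + 60 = 93; r = 93 − 93 = 0
SSE = 4 + 0.25 + 6.25 + 0.25 + 0.25 + 1 + 0 = 12

SSE = 12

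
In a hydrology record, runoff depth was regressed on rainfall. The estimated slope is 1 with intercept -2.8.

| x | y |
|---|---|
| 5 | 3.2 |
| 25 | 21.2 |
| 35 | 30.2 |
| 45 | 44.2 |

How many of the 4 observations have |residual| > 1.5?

2

x=5: ŷ = -2.8 + 5 = 2.2; e = 3.2 − 2.2 = 1
x=25: ŷ = -2.8 + 25 = 22.2; e = 21.2 − 22.2 = -1
x=35: ŷ = -2.8 + 35 = 32.2; e = 30.2 − 32.2 = -2
x=45: ŷ = -2.8 + 45 = 42.2; e = 44.2 − 42.2 = 2
|e| > 1.5: x=35 (|e|=2), x=45 (|e|=2) → 2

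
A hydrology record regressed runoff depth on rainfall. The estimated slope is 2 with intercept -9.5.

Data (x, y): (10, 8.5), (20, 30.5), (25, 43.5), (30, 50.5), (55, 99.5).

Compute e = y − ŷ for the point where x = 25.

e = 3

ŷ = -9.5 + 2·25 = 40.5
e = 43.5 − 40.5 = 3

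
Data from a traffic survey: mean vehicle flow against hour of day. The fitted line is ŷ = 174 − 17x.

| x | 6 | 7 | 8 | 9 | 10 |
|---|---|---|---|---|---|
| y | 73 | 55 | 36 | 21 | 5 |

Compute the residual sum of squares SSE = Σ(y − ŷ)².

x=6: ŷ = 174 − 17·6 = 72; e = 73 − 72 = 1
x=7: ŷ = 174 − 17·7 = 55; e = 55 − 55 = 0
x=8: ŷ = 174 − 17·8 = 38; e = 36 − 38 = -2
x=9: ŷ = 174 − 17·9 = 21; e = 21 − 21 = 0
x=10: ŷ = 174 − 17·10 = 4; e = 5 − 4 = 1
SSE = 1 + 0 + 4 + 0 + 1 = 6

SSE = 6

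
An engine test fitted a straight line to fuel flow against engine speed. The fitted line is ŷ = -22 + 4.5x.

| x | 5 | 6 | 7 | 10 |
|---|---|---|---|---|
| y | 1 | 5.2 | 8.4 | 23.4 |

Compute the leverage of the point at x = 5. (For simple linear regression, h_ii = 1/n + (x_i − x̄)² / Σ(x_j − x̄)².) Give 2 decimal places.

x̄ = (5 + 6 + 7 + 10)/4 = 7
Σ(x − x̄)² = 4 + 1 + 0 + 9 = 14
h = 1/4 + (-2)²/14 = 0.25 + 0.285714 = 0.54

h = 0.54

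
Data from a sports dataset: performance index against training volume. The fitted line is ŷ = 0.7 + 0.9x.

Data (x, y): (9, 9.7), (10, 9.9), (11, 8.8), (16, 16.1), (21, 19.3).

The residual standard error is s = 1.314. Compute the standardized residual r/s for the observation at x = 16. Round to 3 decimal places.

ŷ = 0.7 + 0.9·16 = 15.1
r = 16.1 − 15.1 = 1
r/s = 1 / 1.314 = 0.761

0.761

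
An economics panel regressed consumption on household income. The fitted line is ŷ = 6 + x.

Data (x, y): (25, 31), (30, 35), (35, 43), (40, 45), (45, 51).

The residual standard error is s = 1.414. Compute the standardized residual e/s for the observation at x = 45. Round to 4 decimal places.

ŷ = 6 + 45 = 51
e = 51 − 51 = 0
e/s = 0 / 1.414 = 0.0000

0.0000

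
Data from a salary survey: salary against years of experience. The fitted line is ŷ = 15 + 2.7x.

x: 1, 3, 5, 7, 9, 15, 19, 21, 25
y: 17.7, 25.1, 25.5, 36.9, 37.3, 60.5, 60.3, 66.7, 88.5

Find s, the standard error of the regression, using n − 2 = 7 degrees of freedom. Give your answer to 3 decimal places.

x=1: ŷ = 15 + 2.7·1 = 17.7; e = 17.7 − 17.7 = 0
x=3: ŷ = 15 + 2.7·3 = 23.1; e = 25.1 − 23.1 = 2
x=5: ŷ = 15 + 2.7·5 = 28.5; e = 25.5 − 28.5 = -3
x=7: ŷ = 15 + 2.7·7 = 33.9; e = 36.9 − 33.9 = 3
x=9: ŷ = 15 + 2.7·9 = 39.3; e = 37.3 − 39.3 = -2
x=15: ŷ = 15 + 2.7·15 = 55.5; e = 60.5 − 55.5 = 5
x=19: ŷ = 15 + 2.7·19 = 66.3; e = 60.3 − 66.3 = -6
x=21: ŷ = 15 + 2.7·21 = 71.7; e = 66.7 − 71.7 = -5
x=25: ŷ = 15 + 2.7·25 = 82.5; e = 88.5 − 82.5 = 6
SSE = 0 + 4 + 9 + 9 + 4 + 25 + 36 + 25 + 36 = 148
s = √(148/7) = √21.1429 ≈ 4.598

s = 4.598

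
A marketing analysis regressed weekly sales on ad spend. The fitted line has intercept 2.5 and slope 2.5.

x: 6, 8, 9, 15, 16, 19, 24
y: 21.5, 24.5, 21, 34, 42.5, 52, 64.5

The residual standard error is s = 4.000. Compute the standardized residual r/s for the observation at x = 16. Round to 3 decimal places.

0.000

ŷ = 2.5 + 2.5·16 = 42.5
r = 42.5 − 42.5 = 0
r/s = 0 / 4.000 = 0.000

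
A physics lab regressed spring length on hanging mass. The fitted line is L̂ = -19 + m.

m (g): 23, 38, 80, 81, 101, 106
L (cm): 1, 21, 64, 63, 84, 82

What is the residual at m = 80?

L̂ = -19 + 80 = 61
e = 64 − 61 = 3

e = 3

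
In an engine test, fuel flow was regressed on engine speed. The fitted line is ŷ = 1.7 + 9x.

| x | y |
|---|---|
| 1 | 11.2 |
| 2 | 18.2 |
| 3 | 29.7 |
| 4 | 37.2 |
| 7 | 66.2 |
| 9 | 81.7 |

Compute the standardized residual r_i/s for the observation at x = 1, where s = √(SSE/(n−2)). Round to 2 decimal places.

0.38

x=1: ŷ = 1.7 + 9·1 = 10.7; r = 11.2 − 10.7 = 0.5
x=2: ŷ = 1.7 + 9·2 = 19.7; r = 18.2 − 19.7 = -1.5
x=3: ŷ = 1.7 + 9·3 = 28.7; r = 29.7 − 28.7 = 1
x=4: ŷ = 1.7 + 9·4 = 37.7; r = 37.2 − 37.7 = -0.5
x=7: ŷ = 1.7 + 9·7 = 64.7; r = 66.2 − 64.7 = 1.5
x=9: ŷ = 1.7 + 9·9 = 82.7; r = 81.7 − 82.7 = -1
SSE = 0.25 + 2.25 + 1 + 0.25 + 2.25 + 1 = 7
s = √(7/4) = 1.32288
r/s = 0.5 / 1.32288 = 0.38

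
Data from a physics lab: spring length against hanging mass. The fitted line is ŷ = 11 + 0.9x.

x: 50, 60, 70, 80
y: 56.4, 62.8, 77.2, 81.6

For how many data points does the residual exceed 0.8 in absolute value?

3

x=50: ŷ = 11 + 0.9·50 = 56; e = 56.4 − 56 = 0.4
x=60: ŷ = 11 + 0.9·60 = 65; e = 62.8 − 65 = -2.2
x=70: ŷ = 11 + 0.9·70 = 74; e = 77.2 − 74 = 3.2
x=80: ŷ = 11 + 0.9·80 = 83; e = 81.6 − 83 = -1.4
|e| > 0.8: x=60 (|e|=2.2), x=70 (|e|=3.2), x=80 (|e|=1.4) → 3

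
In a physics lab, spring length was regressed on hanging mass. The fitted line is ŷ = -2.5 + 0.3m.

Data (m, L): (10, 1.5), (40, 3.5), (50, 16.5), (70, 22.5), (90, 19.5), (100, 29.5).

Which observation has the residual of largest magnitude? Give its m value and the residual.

m=10: ŷ = -2.5 + 0.3·10 = 0.5; e = 1.5 − 0.5 = 1
m=40: ŷ = -2.5 + 0.3·40 = 9.5; e = 3.5 − 9.5 = -6
m=50: ŷ = -2.5 + 0.3·50 = 12.5; e = 16.5 − 12.5 = 4
m=70: ŷ = -2.5 + 0.3·70 = 18.5; e = 22.5 − 18.5 = 4
m=90: ŷ = -2.5 + 0.3·90 = 24.5; e = 19.5 − 24.5 = -5
m=100: ŷ = -2.5 + 0.3·100 = 27.5; e = 29.5 − 27.5 = 2
Largest |e| is 6 at m = 40, residual -6.

m = 40, e = -6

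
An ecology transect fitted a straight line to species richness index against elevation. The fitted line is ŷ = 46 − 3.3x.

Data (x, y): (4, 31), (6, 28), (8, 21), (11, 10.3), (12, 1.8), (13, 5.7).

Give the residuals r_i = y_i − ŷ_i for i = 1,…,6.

-1.8, 1.8, 1.4, 0.6, -4.6, 2.6

x=4: ŷ = 46 − 3.3·4 = 32.8; r = 31 − 32.8 = -1.8
x=6: ŷ = 46 − 3.3·6 = 26.2; r = 28 − 26.2 = 1.8
x=8: ŷ = 46 − 3.3·8 = 19.6; r = 21 − 19.6 = 1.4
x=11: ŷ = 46 − 3.3·11 = 9.7; r = 10.3 − 9.7 = 0.6
x=12: ŷ = 46 − 3.3·12 = 6.4; r = 1.8 − 6.4 = -4.6
x=13: ŷ = 46 − 3.3·13 = 3.1; r = 5.7 − 3.1 = 2.6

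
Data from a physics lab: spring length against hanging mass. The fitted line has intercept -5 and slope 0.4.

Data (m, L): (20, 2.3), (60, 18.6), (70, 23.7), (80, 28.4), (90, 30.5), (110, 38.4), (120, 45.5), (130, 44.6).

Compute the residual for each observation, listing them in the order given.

m=20: L̂ = -5 + 0.4·20 = 3; e = 2.3 − 3 = -0.7
m=60: L̂ = -5 + 0.4·60 = 19; e = 18.6 − 19 = -0.4
m=70: L̂ = -5 + 0.4·70 = 23; e = 23.7 − 23 = 0.7
m=80: L̂ = -5 + 0.4·80 = 27; e = 28.4 − 27 = 1.4
m=90: L̂ = -5 + 0.4·90 = 31; e = 30.5 − 31 = -0.5
m=110: L̂ = -5 + 0.4·110 = 39; e = 38.4 − 39 = -0.6
m=120: L̂ = -5 + 0.4·120 = 43; e = 45.5 − 43 = 2.5
m=130: L̂ = -5 + 0.4·130 = 47; e = 44.6 − 47 = -2.4

-0.7, -0.4, 0.7, 1.4, -0.5, -0.6, 2.5, -2.4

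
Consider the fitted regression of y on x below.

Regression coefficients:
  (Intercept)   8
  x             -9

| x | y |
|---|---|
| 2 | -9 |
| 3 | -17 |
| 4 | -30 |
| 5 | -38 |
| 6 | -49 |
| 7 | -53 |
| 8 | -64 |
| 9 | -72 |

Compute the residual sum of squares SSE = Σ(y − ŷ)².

x=2: ŷ = 8 − 9·2 = -10; r = -9 − (-10) = 1
x=3: ŷ = 8 − 9·3 = -19; r = -17 − (-19) = 2
x=4: ŷ = 8 − 9·4 = -28; r = -30 − (-28) = -2
x=5: ŷ = 8 − 9·5 = -37; r = -38 − (-37) = -1
x=6: ŷ = 8 − 9·6 = -46; r = -49 − (-46) = -3
x=7: ŷ = 8 − 9·7 = -55; r = -53 − (-55) = 2
x=8: ŷ = 8 − 9·8 = -64; r = -64 − (-64) = 0
x=9: ŷ = 8 − 9·9 = -73; r = -72 − (-73) = 1
SSE = 1 + 4 + 4 + 1 + 9 + 4 + 0 + 1 = 24

SSE = 24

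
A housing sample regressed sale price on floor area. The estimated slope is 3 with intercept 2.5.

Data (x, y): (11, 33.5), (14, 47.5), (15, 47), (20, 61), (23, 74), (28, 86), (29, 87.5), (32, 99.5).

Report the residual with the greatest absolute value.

x=11: ŷ = 2.5 + 3·11 = 35.5; r = 33.5 − 35.5 = -2
x=14: ŷ = 2.5 + 3·14 = 44.5; r = 47.5 − 44.5 = 3
x=15: ŷ = 2.5 + 3·15 = 47.5; r = 47 − 47.5 = -0.5
x=20: ŷ = 2.5 + 3·20 = 62.5; r = 61 − 62.5 = -1.5
x=23: ŷ = 2.5 + 3·23 = 71.5; r = 74 − 71.5 = 2.5
x=28: ŷ = 2.5 + 3·28 = 86.5; r = 86 − 86.5 = -0.5
x=29: ŷ = 2.5 + 3·29 = 89.5; r = 87.5 − 89.5 = -2
x=32: ŷ = 2.5 + 3·32 = 98.5; r = 99.5 − 98.5 = 1
Largest |r| is 3 at x = 14, residual 3.

r = 3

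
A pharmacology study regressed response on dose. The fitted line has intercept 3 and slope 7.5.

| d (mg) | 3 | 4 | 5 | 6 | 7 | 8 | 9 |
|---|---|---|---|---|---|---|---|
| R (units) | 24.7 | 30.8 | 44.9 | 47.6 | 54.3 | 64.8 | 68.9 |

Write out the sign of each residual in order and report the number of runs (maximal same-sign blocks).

5 runs

d=3: ŷ = 3 + 7.5·3 = 25.5; e = 24.7 − 25.5 = -0.8
d=4: ŷ = 3 + 7.5·4 = 33; e = 30.8 − 33 = -2.2
d=5: ŷ = 3 + 7.5·5 = 40.5; e = 44.9 − 40.5 = 4.4
d=6: ŷ = 3 + 7.5·6 = 48; e = 47.6 − 48 = -0.4
d=7: ŷ = 3 + 7.5·7 = 55.5; e = 54.3 − 55.5 = -1.2
d=8: ŷ = 3 + 7.5·8 = 63; e = 64.8 − 63 = 1.8
d=9: ŷ = 3 + 7.5·9 = 70.5; e = 68.9 − 70.5 = -1.6
Signs: − − + − − + −
Runs: −×2, +×1, −×2, +×1, −×1 → 5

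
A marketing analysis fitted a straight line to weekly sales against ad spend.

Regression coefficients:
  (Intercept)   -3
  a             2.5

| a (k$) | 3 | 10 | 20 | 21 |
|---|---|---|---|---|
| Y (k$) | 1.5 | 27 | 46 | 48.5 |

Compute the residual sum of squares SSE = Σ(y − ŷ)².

SSE = 36

a=3: Ŷ = -3 + 2.5·3 = 4.5; e = 1.5 − 4.5 = -3
a=10: Ŷ = -3 + 2.5·10 = 22; e = 27 − 22 = 5
a=20: Ŷ = -3 + 2.5·20 = 47; e = 46 − 47 = -1
a=21: Ŷ = -3 + 2.5·21 = 49.5; e = 48.5 − 49.5 = -1
SSE = 9 + 25 + 1 + 1 = 36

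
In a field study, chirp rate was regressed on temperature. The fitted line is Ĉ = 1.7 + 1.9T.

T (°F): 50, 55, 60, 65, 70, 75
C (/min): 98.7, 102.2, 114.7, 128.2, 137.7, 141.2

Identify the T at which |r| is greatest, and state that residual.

T=50: Ĉ = 1.7 + 1.9·50 = 96.7; r = 98.7 − 96.7 = 2
T=55: Ĉ = 1.7 + 1.9·55 = 106.2; r = 102.2 − 106.2 = -4
T=60: Ĉ = 1.7 + 1.9·60 = 115.7; r = 114.7 − 115.7 = -1
T=65: Ĉ = 1.7 + 1.9·65 = 125.2; r = 128.2 − 125.2 = 3
T=70: Ĉ = 1.7 + 1.9·70 = 134.7; r = 137.7 − 134.7 = 3
T=75: Ĉ = 1.7 + 1.9·75 = 144.2; r = 141.2 − 144.2 = -3
Largest |r| is 4 at T = 55, residual -4.

T = 55, r = -4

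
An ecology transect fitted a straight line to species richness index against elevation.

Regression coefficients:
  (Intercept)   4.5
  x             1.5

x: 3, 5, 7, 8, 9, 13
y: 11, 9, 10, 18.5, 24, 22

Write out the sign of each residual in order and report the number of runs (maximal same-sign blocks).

x=3: ŷ = 4.5 + 1.5·3 = 9; e = 11 − 9 = 2
x=5: ŷ = 4.5 + 1.5·5 = 12; e = 9 − 12 = -3
x=7: ŷ = 4.5 + 1.5·7 = 15; e = 10 − 15 = -5
x=8: ŷ = 4.5 + 1.5·8 = 16.5; e = 18.5 − 16.5 = 2
x=9: ŷ = 4.5 + 1.5·9 = 18; e = 24 − 18 = 6
x=13: ŷ = 4.5 + 1.5·13 = 24; e = 22 − 24 = -2
Signs: + − − + + −
Runs: +×1, −×2, +×2, −×1 → 4

4 runs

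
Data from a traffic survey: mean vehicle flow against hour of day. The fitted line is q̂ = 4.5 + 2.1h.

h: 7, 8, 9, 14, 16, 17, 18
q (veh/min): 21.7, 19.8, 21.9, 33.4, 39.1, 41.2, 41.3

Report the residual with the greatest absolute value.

e = 2.5

h=7: q̂ = 4.5 + 2.1·7 = 19.2; e = 21.7 − 19.2 = 2.5
h=8: q̂ = 4.5 + 2.1·8 = 21.3; e = 19.8 − 21.3 = -1.5
h=9: q̂ = 4.5 + 2.1·9 = 23.4; e = 21.9 − 23.4 = -1.5
h=14: q̂ = 4.5 + 2.1·14 = 33.9; e = 33.4 − 33.9 = -0.5
h=16: q̂ = 4.5 + 2.1·16 = 38.1; e = 39.1 − 38.1 = 1
h=17: q̂ = 4.5 + 2.1·17 = 40.2; e = 41.2 − 40.2 = 1
h=18: q̂ = 4.5 + 2.1·18 = 42.3; e = 41.3 − 42.3 = -1
Largest |e| is 2.5 at h = 7, residual 2.5.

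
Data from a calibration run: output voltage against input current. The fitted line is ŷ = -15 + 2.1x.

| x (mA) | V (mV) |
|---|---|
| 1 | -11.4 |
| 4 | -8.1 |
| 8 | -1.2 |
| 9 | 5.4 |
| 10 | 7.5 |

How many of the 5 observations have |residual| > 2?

1

x=1: ŷ = -15 + 2.1·1 = -12.9; r = -11.4 − (-12.9) = 1.5
x=4: ŷ = -15 + 2.1·4 = -6.6; r = -8.1 − (-6.6) = -1.5
x=8: ŷ = -15 + 2.1·8 = 1.8; r = -1.2 − 1.8 = -3
x=9: ŷ = -15 + 2.1·9 = 3.9; r = 5.4 − 3.9 = 1.5
x=10: ŷ = -15 + 2.1·10 = 6; r = 7.5 − 6 = 1.5
|r| > 2: x=8 (|r|=3) → 1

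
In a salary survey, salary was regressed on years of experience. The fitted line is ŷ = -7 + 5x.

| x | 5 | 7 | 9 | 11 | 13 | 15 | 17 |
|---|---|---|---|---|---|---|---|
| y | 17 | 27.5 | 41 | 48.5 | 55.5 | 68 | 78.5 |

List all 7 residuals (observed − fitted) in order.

-1, -0.5, 3, 0.5, -2.5, 0, 0.5

x=5: ŷ = -7 + 5·5 = 18; e = 17 − 18 = -1
x=7: ŷ = -7 + 5·7 = 28; e = 27.5 − 28 = -0.5
x=9: ŷ = -7 + 5·9 = 38; e = 41 − 38 = 3
x=11: ŷ = -7 + 5·11 = 48; e = 48.5 − 48 = 0.5
x=13: ŷ = -7 + 5·13 = 58; e = 55.5 − 58 = -2.5
x=15: ŷ = -7 + 5·15 = 68; e = 68 − 68 = 0
x=17: ŷ = -7 + 5·17 = 78; e = 78.5 − 78 = 0.5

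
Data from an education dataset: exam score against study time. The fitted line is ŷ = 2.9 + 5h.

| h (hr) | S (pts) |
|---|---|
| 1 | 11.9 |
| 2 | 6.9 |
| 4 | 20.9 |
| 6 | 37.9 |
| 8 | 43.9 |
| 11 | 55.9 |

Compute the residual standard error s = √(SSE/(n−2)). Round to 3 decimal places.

s = 4.637

h=1: ŷ = 2.9 + 5·1 = 7.9; r = 11.9 − 7.9 = 4
h=2: ŷ = 2.9 + 5·2 = 12.9; r = 6.9 − 12.9 = -6
h=4: ŷ = 2.9 + 5·4 = 22.9; r = 20.9 − 22.9 = -2
h=6: ŷ = 2.9 + 5·6 = 32.9; r = 37.9 − 32.9 = 5
h=8: ŷ = 2.9 + 5·8 = 42.9; r = 43.9 − 42.9 = 1
h=11: ŷ = 2.9 + 5·11 = 57.9; r = 55.9 − 57.9 = -2
SSE = 16 + 36 + 4 + 25 + 1 + 4 = 86
s = √(86/4) = √21.5 ≈ 4.637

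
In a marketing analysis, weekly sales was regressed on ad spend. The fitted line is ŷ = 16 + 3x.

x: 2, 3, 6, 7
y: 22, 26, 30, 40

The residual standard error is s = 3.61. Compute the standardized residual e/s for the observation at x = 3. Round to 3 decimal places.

ŷ = 16 + 3·3 = 25
e = 26 − 25 = 1
e/s = 1 / 3.61 = 0.277

0.277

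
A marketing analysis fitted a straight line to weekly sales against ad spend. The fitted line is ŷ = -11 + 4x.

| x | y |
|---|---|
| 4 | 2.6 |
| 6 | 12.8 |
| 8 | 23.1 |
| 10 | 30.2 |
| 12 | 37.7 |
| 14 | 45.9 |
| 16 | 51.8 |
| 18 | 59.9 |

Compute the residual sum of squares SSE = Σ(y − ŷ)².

x=4: ŷ = -11 + 4·4 = 5; e = 2.6 − 5 = -2.4
x=6: ŷ = -11 + 4·6 = 13; e = 12.8 − 13 = -0.2
x=8: ŷ = -11 + 4·8 = 21; e = 23.1 − 21 = 2.1
x=10: ŷ = -11 + 4·10 = 29; e = 30.2 − 29 = 1.2
x=12: ŷ = -11 + 4·12 = 37; e = 37.7 − 37 = 0.7
x=14: ŷ = -11 + 4·14 = 45; e = 45.9 − 45 = 0.9
x=16: ŷ = -11 + 4·16 = 53; e = 51.8 − 53 = -1.2
x=18: ŷ = -11 + 4·18 = 61; e = 59.9 − 61 = -1.1
SSE = 5.76 + 0.04 + 4.41 + 1.44 + 0.49 + 0.81 + 1.44 + 1.21 = 15.6

SSE = 15.6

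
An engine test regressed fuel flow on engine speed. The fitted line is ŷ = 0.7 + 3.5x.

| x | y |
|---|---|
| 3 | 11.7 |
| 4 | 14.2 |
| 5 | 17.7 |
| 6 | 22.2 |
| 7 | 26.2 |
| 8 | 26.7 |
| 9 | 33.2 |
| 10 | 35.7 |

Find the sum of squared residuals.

SSE = 7

x=3: ŷ = 0.7 + 3.5·3 = 11.2; e = 11.7 − 11.2 = 0.5
x=4: ŷ = 0.7 + 3.5·4 = 14.7; e = 14.2 − 14.7 = -0.5
x=5: ŷ = 0.7 + 3.5·5 = 18.2; e = 17.7 − 18.2 = -0.5
x=6: ŷ = 0.7 + 3.5·6 = 21.7; e = 22.2 − 21.7 = 0.5
x=7: ŷ = 0.7 + 3.5·7 = 25.2; e = 26.2 − 25.2 = 1
x=8: ŷ = 0.7 + 3.5·8 = 28.7; e = 26.7 − 28.7 = -2
x=9: ŷ = 0.7 + 3.5·9 = 32.2; e = 33.2 − 32.2 = 1
x=10: ŷ = 0.7 + 3.5·10 = 35.7; e = 35.7 − 35.7 = 0
SSE = 0.25 + 0.25 + 0.25 + 0.25 + 1 + 4 + 1 + 0 = 7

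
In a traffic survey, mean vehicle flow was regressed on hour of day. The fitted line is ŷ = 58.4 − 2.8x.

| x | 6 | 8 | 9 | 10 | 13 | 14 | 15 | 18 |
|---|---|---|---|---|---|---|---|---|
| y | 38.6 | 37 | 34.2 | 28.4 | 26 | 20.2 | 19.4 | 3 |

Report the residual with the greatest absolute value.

e = -5

x=6: ŷ = 58.4 − 2.8·6 = 41.6; e = 38.6 − 41.6 = -3
x=8: ŷ = 58.4 − 2.8·8 = 36; e = 37 − 36 = 1
x=9: ŷ = 58.4 − 2.8·9 = 33.2; e = 34.2 − 33.2 = 1
x=10: ŷ = 58.4 − 2.8·10 = 30.4; e = 28.4 − 30.4 = -2
x=13: ŷ = 58.4 − 2.8·13 = 22; e = 26 − 22 = 4
x=14: ŷ = 58.4 − 2.8·14 = 19.2; e = 20.2 − 19.2 = 1
x=15: ŷ = 58.4 − 2.8·15 = 16.4; e = 19.4 − 16.4 = 3
x=18: ŷ = 58.4 − 2.8·18 = 8; e = 3 − 8 = -5
Largest |e| is 5 at x = 18, residual -5.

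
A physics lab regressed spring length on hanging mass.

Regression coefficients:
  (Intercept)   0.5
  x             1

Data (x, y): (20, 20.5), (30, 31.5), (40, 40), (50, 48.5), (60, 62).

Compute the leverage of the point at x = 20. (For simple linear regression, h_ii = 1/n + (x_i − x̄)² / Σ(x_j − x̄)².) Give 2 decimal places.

x̄ = (20 + 30 + 40 + 50 + 60)/5 = 40
Σ(x − x̄)² = 400 + 100 + 0 + 100 + 400 = 1000
h = 1/5 + (-20)²/1000 = 0.2 + 0.4 = 0.60

h = 0.60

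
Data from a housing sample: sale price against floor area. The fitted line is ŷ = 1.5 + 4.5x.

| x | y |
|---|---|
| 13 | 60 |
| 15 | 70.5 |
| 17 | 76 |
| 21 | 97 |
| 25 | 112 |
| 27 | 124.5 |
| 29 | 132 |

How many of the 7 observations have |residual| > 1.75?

2

x=13: ŷ = 1.5 + 4.5·13 = 60; r = 60 − 60 = 0
x=15: ŷ = 1.5 + 4.5·15 = 69; r = 70.5 − 69 = 1.5
x=17: ŷ = 1.5 + 4.5·17 = 78; r = 76 − 78 = -2
x=21: ŷ = 1.5 + 4.5·21 = 96; r = 97 − 96 = 1
x=25: ŷ = 1.5 + 4.5·25 = 114; r = 112 − 114 = -2
x=27: ŷ = 1.5 + 4.5·27 = 123; r = 124.5 − 123 = 1.5
x=29: ŷ = 1.5 + 4.5·29 = 132; r = 132 − 132 = 0
|r| > 1.75: x=17 (|r|=2), x=25 (|r|=2) → 2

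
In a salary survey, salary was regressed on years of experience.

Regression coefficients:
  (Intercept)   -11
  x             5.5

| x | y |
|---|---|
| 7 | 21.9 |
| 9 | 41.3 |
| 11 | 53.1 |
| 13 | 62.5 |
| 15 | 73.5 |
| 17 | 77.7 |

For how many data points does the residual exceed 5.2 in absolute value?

x=7: ŷ = -11 + 5.5·7 = 27.5; e = 21.9 − 27.5 = -5.6
x=9: ŷ = -11 + 5.5·9 = 38.5; e = 41.3 − 38.5 = 2.8
x=11: ŷ = -11 + 5.5·11 = 49.5; e = 53.1 − 49.5 = 3.6
x=13: ŷ = -11 + 5.5·13 = 60.5; e = 62.5 − 60.5 = 2
x=15: ŷ = -11 + 5.5·15 = 71.5; e = 73.5 − 71.5 = 2
x=17: ŷ = -11 + 5.5·17 = 82.5; e = 77.7 − 82.5 = -4.8
|e| > 5.2: x=7 (|e|=5.6) → 1

1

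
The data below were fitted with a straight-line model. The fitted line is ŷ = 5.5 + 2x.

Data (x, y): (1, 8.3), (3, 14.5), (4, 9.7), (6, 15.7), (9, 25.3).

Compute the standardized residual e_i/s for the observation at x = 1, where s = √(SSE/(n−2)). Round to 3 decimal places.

x=1: ŷ = 5.5 + 2·1 = 7.5; e = 8.3 − 7.5 = 0.8
x=3: ŷ = 5.5 + 2·3 = 11.5; e = 14.5 − 11.5 = 3
x=4: ŷ = 5.5 + 2·4 = 13.5; e = 9.7 − 13.5 = -3.8
x=6: ŷ = 5.5 + 2·6 = 17.5; e = 15.7 − 17.5 = -1.8
x=9: ŷ = 5.5 + 2·9 = 23.5; e = 25.3 − 23.5 = 1.8
SSE = 0.64 + 9 + 14.44 + 3.24 + 3.24 = 30.56
s = √(30.56/3) = 3.19166
e/s = 0.8 / 3.19166 = 0.251

0.251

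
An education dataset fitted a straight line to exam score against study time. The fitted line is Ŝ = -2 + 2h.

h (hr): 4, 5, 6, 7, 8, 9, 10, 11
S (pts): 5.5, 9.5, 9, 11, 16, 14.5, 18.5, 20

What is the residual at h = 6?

Ŝ = -2 + 2·6 = 10
r = 9 − 10 = -1

r = -1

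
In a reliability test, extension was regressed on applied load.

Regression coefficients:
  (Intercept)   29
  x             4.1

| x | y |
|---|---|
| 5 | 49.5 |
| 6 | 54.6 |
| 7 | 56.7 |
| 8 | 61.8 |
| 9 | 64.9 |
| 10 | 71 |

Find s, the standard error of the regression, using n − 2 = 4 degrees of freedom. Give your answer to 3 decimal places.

x=5: ŷ = 29 + 4.1·5 = 49.5; r = 49.5 − 49.5 = 0
x=6: ŷ = 29 + 4.1·6 = 53.6; r = 54.6 − 53.6 = 1
x=7: ŷ = 29 + 4.1·7 = 57.7; r = 56.7 − 57.7 = -1
x=8: ŷ = 29 + 4.1·8 = 61.8; r = 61.8 − 61.8 = 0
x=9: ŷ = 29 + 4.1·9 = 65.9; r = 64.9 − 65.9 = -1
x=10: ŷ = 29 + 4.1·10 = 70; r = 71 − 70 = 1
SSE = 0 + 1 + 1 + 0 + 1 + 1 = 4
s = √(4/4) = √1 ≈ 1.000

s = 1.000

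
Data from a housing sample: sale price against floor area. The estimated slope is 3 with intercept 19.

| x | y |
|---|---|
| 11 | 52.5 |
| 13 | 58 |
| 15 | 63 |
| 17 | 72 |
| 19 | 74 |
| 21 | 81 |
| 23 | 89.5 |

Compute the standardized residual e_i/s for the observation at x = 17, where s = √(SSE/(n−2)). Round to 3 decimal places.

x=11: ŷ = 19 + 3·11 = 52; e = 52.5 − 52 = 0.5
x=13: ŷ = 19 + 3·13 = 58; e = 58 − 58 = 0
x=15: ŷ = 19 + 3·15 = 64; e = 63 − 64 = -1
x=17: ŷ = 19 + 3·17 = 70; e = 72 − 70 = 2
x=19: ŷ = 19 + 3·19 = 76; e = 74 − 76 = -2
x=21: ŷ = 19 + 3·21 = 82; e = 81 − 82 = -1
x=23: ŷ = 19 + 3·23 = 88; e = 89.5 − 88 = 1.5
SSE = 0.25 + 0 + 1 + 4 + 4 + 1 + 2.25 = 12.5
s = √(12.5/5) = 1.58114
e/s = 2 / 1.58114 = 1.265

1.265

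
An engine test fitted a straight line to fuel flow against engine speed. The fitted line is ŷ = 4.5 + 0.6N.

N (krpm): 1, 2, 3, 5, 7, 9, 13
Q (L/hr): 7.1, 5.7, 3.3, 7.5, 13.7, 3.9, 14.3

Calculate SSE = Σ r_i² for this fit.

N=1: ŷ = 4.5 + 0.6·1 = 5.1; r = 7.1 − 5.1 = 2
N=2: ŷ = 4.5 + 0.6·2 = 5.7; r = 5.7 − 5.7 = 0
N=3: ŷ = 4.5 + 0.6·3 = 6.3; r = 3.3 − 6.3 = -3
N=5: ŷ = 4.5 + 0.6·5 = 7.5; r = 7.5 − 7.5 = 0
N=7: ŷ = 4.5 + 0.6·7 = 8.7; r = 13.7 − 8.7 = 5
N=9: ŷ = 4.5 + 0.6·9 = 9.9; r = 3.9 − 9.9 = -6
N=13: ŷ = 4.5 + 0.6·13 = 12.3; r = 14.3 − 12.3 = 2
SSE = 4 + 0 + 9 + 0 + 25 + 36 + 4 = 78

SSE = 78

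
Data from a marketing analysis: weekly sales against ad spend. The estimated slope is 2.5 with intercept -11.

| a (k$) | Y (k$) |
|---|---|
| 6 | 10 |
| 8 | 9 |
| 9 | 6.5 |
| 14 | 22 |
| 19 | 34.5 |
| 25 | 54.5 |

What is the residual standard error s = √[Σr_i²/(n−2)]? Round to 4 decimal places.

s = 4.4159

a=6: ŷ = -11 + 2.5·6 = 4; r = 10 − 4 = 6
a=8: ŷ = -11 + 2.5·8 = 9; r = 9 − 9 = 0
a=9: ŷ = -11 + 2.5·9 = 11.5; r = 6.5 − 11.5 = -5
a=14: ŷ = -11 + 2.5·14 = 24; r = 22 − 24 = -2
a=19: ŷ = -11 + 2.5·19 = 36.5; r = 34.5 − 36.5 = -2
a=25: ŷ = -11 + 2.5·25 = 51.5; r = 54.5 − 51.5 = 3
SSE = 36 + 0 + 25 + 4 + 4 + 9 = 78
s = √(78/4) = √19.5 ≈ 4.4159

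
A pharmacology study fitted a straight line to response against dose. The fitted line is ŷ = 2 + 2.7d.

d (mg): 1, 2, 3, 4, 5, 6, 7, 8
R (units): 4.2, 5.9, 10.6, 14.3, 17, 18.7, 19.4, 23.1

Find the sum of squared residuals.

d=1: ŷ = 2 + 2.7·1 = 4.7; e = 4.2 − 4.7 = -0.5
d=2: ŷ = 2 + 2.7·2 = 7.4; e = 5.9 − 7.4 = -1.5
d=3: ŷ = 2 + 2.7·3 = 10.1; e = 10.6 − 10.1 = 0.5
d=4: ŷ = 2 + 2.7·4 = 12.8; e = 14.3 − 12.8 = 1.5
d=5: ŷ = 2 + 2.7·5 = 15.5; e = 17 − 15.5 = 1.5
d=6: ŷ = 2 + 2.7·6 = 18.2; e = 18.7 − 18.2 = 0.5
d=7: ŷ = 2 + 2.7·7 = 20.9; e = 19.4 − 20.9 = -1.5
d=8: ŷ = 2 + 2.7·8 = 23.6; e = 23.1 − 23.6 = -0.5
SSE = 0.25 + 2.25 + 0.25 + 2.25 + 2.25 + 0.25 + 2.25 + 0.25 = 10

SSE = 10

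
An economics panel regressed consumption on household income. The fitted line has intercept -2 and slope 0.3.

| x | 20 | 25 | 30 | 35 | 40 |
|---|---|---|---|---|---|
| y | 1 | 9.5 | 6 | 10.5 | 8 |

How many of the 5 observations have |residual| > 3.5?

x=20: ŷ = -2 + 0.3·20 = 4; e = 1 − 4 = -3
x=25: ŷ = -2 + 0.3·25 = 5.5; e = 9.5 − 5.5 = 4
x=30: ŷ = -2 + 0.3·30 = 7; e = 6 − 7 = -1
x=35: ŷ = -2 + 0.3·35 = 8.5; e = 10.5 − 8.5 = 2
x=40: ŷ = -2 + 0.3·40 = 10; e = 8 − 10 = -2
|e| > 3.5: x=25 (|e|=4) → 1

1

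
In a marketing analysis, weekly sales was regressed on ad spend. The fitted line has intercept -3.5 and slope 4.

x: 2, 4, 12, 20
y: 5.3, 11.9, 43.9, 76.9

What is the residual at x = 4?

ŷ = -3.5 + 4·4 = 12.5
e = 11.9 − 12.5 = -0.6

e = -0.6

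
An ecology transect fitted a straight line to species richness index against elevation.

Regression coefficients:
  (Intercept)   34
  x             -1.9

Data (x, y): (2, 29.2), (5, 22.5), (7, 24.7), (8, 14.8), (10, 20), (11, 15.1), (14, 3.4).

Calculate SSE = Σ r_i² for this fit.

SSE = 82

x=2: ŷ = 34 − 1.9·2 = 30.2; r = 29.2 − 30.2 = -1
x=5: ŷ = 34 − 1.9·5 = 24.5; r = 22.5 − 24.5 = -2
x=7: ŷ = 34 − 1.9·7 = 20.7; r = 24.7 − 20.7 = 4
x=8: ŷ = 34 − 1.9·8 = 18.8; r = 14.8 − 18.8 = -4
x=10: ŷ = 34 − 1.9·10 = 15; r = 20 − 15 = 5
x=11: ŷ = 34 − 1.9·11 = 13.1; r = 15.1 − 13.1 = 2
x=14: ŷ = 34 − 1.9·14 = 7.4; r = 3.4 − 7.4 = -4
SSE = 1 + 4 + 16 + 16 + 25 + 4 + 16 = 82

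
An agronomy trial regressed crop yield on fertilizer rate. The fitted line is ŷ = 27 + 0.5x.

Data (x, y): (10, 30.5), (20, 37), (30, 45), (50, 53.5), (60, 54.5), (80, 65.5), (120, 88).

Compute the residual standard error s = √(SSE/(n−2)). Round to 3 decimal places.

x=10: ŷ = 27 + 0.5·10 = 32; r = 30.5 − 32 = -1.5
x=20: ŷ = 27 + 0.5·20 = 37; r = 37 − 37 = 0
x=30: ŷ = 27 + 0.5·30 = 42; r = 45 − 42 = 3
x=50: ŷ = 27 + 0.5·50 = 52; r = 53.5 − 52 = 1.5
x=60: ŷ = 27 + 0.5·60 = 57; r = 54.5 − 57 = -2.5
x=80: ŷ = 27 + 0.5·80 = 67; r = 65.5 − 67 = -1.5
x=120: ŷ = 27 + 0.5·120 = 87; r = 88 − 87 = 1
SSE = 2.25 + 0 + 9 + 2.25 + 6.25 + 2.25 + 1 = 23
s = √(23/5) = √4.6 ≈ 2.145

s = 2.145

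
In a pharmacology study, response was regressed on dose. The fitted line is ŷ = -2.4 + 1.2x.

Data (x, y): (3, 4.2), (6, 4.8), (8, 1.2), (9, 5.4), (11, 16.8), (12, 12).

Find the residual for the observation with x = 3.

r = 3

ŷ = -2.4 + 1.2·3 = 1.2
r = 4.2 − 1.2 = 3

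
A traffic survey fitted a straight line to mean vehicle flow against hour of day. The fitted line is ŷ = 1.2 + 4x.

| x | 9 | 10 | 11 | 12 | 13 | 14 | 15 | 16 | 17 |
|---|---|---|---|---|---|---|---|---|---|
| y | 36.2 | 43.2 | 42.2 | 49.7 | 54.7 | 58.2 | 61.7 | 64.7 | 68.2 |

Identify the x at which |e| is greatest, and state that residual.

x = 11, e = -3

x=9: ŷ = 1.2 + 4·9 = 37.2; e = 36.2 − 37.2 = -1
x=10: ŷ = 1.2 + 4·10 = 41.2; e = 43.2 − 41.2 = 2
x=11: ŷ = 1.2 + 4·11 = 45.2; e = 42.2 − 45.2 = -3
x=12: ŷ = 1.2 + 4·12 = 49.2; e = 49.7 − 49.2 = 0.5
x=13: ŷ = 1.2 + 4·13 = 53.2; e = 54.7 − 53.2 = 1.5
x=14: ŷ = 1.2 + 4·14 = 57.2; e = 58.2 − 57.2 = 1
x=15: ŷ = 1.2 + 4·15 = 61.2; e = 61.7 − 61.2 = 0.5
x=16: ŷ = 1.2 + 4·16 = 65.2; e = 64.7 − 65.2 = -0.5
x=17: ŷ = 1.2 + 4·17 = 69.2; e = 68.2 − 69.2 = -1
Largest |e| is 3 at x = 11, residual -3.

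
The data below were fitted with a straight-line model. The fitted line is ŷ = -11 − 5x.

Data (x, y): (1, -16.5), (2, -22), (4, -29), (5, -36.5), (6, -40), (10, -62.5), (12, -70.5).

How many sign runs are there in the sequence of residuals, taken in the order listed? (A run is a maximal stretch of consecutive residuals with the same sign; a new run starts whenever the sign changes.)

6 runs

x=1: ŷ = -11 − 5·1 = -16; r = -16.5 − (-16) = -0.5
x=2: ŷ = -11 − 5·2 = -21; r = -22 − (-21) = -1
x=4: ŷ = -11 − 5·4 = -31; r = -29 − (-31) = 2
x=5: ŷ = -11 − 5·5 = -36; r = -36.5 − (-36) = -0.5
x=6: ŷ = -11 − 5·6 = -41; r = -40 − (-41) = 1
x=10: ŷ = -11 − 5·10 = -61; r = -62.5 − (-61) = -1.5
x=12: ŷ = -11 − 5·12 = -71; r = -70.5 − (-71) = 0.5
Signs: − − + − + − +
Runs: −×2, +×1, −×1, +×1, −×1, +×1 → 6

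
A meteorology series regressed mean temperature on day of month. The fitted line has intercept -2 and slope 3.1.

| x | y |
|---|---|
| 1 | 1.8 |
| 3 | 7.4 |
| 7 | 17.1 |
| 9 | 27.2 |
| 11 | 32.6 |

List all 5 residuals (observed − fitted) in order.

x=1: ŷ = -2 + 3.1·1 = 1.1; r = 1.8 − 1.1 = 0.7
x=3: ŷ = -2 + 3.1·3 = 7.3; r = 7.4 − 7.3 = 0.1
x=7: ŷ = -2 + 3.1·7 = 19.7; r = 17.1 − 19.7 = -2.6
x=9: ŷ = -2 + 3.1·9 = 25.9; r = 27.2 − 25.9 = 1.3
x=11: ŷ = -2 + 3.1·11 = 32.1; r = 32.6 − 32.1 = 0.5

0.7, 0.1, -2.6, 1.3, 0.5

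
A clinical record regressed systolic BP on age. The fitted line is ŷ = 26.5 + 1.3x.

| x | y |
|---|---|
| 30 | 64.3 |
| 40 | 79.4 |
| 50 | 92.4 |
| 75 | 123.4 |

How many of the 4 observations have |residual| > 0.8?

x=30: ŷ = 26.5 + 1.3·30 = 65.5; e = 64.3 − 65.5 = -1.2
x=40: ŷ = 26.5 + 1.3·40 = 78.5; e = 79.4 − 78.5 = 0.9
x=50: ŷ = 26.5 + 1.3·50 = 91.5; e = 92.4 − 91.5 = 0.9
x=75: ŷ = 26.5 + 1.3·75 = 124; e = 123.4 − 124 = -0.6
|e| > 0.8: x=30 (|e|=1.2), x=40 (|e|=0.9), x=50 (|e|=0.9) → 3

3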